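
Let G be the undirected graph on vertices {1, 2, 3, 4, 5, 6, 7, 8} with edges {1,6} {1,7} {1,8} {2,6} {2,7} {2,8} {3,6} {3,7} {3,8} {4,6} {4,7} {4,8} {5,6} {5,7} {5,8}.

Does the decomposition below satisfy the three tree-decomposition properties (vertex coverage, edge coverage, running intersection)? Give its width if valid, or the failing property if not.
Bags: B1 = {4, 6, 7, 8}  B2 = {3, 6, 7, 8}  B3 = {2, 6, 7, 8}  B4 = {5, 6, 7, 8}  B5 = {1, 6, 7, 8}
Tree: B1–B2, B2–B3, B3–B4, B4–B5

Vertex coverage: the bags together contain {1, 2, 3, 4, 5, 6, 7, 8}, the full vertex set. Edge coverage: each edge of G has both endpoints in at least one bag. Running intersection: for every vertex, the bags containing it form a connected subtree. All three properties hold, so this is a valid tree decomposition of width max|bag| − 1 = 3, and hence tw(G) ≤ 3.

Yes; width 3.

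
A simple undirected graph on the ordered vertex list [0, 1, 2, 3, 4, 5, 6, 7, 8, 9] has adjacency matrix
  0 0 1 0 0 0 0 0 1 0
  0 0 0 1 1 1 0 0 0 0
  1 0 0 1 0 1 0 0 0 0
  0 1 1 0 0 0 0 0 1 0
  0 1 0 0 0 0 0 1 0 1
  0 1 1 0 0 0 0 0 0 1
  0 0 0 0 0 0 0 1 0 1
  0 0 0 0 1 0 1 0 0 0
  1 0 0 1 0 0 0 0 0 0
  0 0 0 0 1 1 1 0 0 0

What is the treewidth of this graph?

2

A width-2 tree decomposition is:
Bags: B1 = {4, 6, 7}  B2 = {4, 6, 9}  B3 = {1, 4, 9}  B4 = {1, 5, 9}  B5 = {1, 3, 5}  B6 = {2, 3, 5}  B7 = {2, 3, 8}  B8 = {0, 2, 8}
Tree: B1–B2, B2–B3, B3–B4, B4–B5, B5–B6, B6–B7, B7–B8
The largest bag has 3 vertices, giving width 2; this decomposition certifies tw(G) ≤ 2. Since 7–6–9–4–7 is a cycle in G, G is not acyclic. Forests are exactly the graphs of treewidth ≤ 1, so tw(G) ≥ 2. Therefore the treewidth is 2.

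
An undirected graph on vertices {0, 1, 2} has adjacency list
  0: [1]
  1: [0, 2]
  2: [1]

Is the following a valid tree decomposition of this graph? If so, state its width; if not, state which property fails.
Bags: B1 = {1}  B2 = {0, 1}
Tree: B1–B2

No — vertex 2 appears in no bag.

A tree decomposition must satisfy three properties: every vertex lies in some bag; for every edge, both endpoints lie together in some bag; and for every vertex, the bags containing it form a connected subtree. Here vertex 2 appears in no bag, so the decomposition is invalid.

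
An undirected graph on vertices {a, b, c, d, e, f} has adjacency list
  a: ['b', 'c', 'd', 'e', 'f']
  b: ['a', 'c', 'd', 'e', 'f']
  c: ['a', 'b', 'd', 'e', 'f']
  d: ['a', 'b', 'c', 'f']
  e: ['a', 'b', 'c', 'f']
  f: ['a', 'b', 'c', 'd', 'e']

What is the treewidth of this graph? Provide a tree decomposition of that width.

Every bag has size at most 5, so the width is 5 − 1 = 4 and tw(G) ≤ 4. On the other hand G contains the 5-clique {a, b, c, d, f}. A clique must lie in a single bag of any decomposition, so no decomposition can have width below 4. The upper and lower bounds meet at 4, so that is the treewidth.

Treewidth 4.
One optimal decomposition is:
Bags: B1 = {a, b, c, e, f}  B2 = {a, b, c, d, f}
Tree: B1–B2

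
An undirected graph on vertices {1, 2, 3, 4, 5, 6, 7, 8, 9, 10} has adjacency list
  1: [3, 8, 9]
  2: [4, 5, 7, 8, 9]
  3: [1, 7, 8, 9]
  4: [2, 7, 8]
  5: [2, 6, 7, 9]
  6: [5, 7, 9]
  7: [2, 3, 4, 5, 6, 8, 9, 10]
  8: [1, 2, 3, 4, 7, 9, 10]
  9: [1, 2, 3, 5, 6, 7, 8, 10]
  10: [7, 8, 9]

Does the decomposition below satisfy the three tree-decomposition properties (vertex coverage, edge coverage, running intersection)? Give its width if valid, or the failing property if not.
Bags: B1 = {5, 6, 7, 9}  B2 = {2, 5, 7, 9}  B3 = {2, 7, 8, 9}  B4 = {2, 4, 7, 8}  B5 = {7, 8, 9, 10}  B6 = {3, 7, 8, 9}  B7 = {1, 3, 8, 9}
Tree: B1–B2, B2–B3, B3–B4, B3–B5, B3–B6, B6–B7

Yes; width 3.

Checking the three conditions: (i) the bags cover all of {1, 2, 3, 4, 5, 6, 7, 8, 9, 10}; (ii) for each edge, some bag contains both endpoints; (iii) the bags containing any fixed vertex form a subtree. All hold, so the decomposition is valid with width 4 − 1 = 3.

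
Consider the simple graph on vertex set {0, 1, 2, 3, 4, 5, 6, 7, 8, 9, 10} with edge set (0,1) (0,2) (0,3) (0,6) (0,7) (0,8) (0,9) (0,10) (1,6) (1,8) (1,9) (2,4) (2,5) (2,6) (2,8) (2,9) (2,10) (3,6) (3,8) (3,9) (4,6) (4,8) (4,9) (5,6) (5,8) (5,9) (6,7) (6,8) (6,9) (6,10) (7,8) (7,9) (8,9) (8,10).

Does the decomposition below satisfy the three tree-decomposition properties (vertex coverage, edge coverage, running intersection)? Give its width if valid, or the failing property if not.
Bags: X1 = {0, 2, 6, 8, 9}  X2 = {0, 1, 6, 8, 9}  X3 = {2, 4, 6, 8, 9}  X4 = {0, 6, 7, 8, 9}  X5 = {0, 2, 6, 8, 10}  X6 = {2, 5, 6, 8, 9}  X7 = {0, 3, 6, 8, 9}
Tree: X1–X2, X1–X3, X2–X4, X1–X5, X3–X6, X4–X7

Yes; width 4.

Vertex coverage: the bags together contain {0, 1, 2, 3, 4, 5, 6, 7, 8, 9, 10}, the full vertex set. Edge coverage: each edge of G has both endpoints in at least one bag. Running intersection: for every vertex, the bags containing it form a connected subtree. All three properties hold, so this is a valid tree decomposition of width max|bag| − 1 = 4, and hence tw(G) ≤ 4.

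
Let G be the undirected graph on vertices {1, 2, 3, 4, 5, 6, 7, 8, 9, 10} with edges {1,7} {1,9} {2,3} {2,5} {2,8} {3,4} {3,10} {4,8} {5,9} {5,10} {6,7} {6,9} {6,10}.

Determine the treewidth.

2

A width-2 tree decomposition is:
Bags: B1 = {2, 4, 8}  B2 = {2, 3, 4}  B3 = {2, 3, 5}  B4 = {3, 5, 10}  B5 = {5, 9, 10}  B6 = {6, 9, 10}  B7 = {1, 6, 9}  B8 = {1, 6, 7}
Tree: B1–B2, B2–B3, B3–B4, B4–B5, B5–B6, B6–B7, B7–B8
Every bag has size at most 3, so the width is 3 − 1 = 2 and tw(G) ≤ 2. Since 8–4–3–2–8 is a cycle in G, G is not acyclic. Forests are exactly the graphs of treewidth ≤ 1, so tw(G) ≥ 2. Combining the bounds, tw(G) = 2.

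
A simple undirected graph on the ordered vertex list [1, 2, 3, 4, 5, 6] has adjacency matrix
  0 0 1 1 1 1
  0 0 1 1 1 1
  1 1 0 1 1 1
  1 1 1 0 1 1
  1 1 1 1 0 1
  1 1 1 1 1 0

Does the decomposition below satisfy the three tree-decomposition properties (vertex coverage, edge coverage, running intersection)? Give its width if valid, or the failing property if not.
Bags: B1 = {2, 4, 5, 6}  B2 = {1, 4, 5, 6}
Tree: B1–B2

No — vertex 3 appears in no bag.

A tree decomposition must satisfy three properties: every vertex lies in some bag; for every edge, both endpoints lie together in some bag; and for every vertex, the bags containing it form a connected subtree. Here vertex 3 appears in no bag, so the decomposition is invalid.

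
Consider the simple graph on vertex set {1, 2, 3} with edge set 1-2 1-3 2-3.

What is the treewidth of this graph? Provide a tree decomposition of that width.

Treewidth 2.
One such decomposition:
Bags: B1 = {1, 2, 3}
Tree: (single bag)

With just one bag of size 3, the width is 3 − 1 = 2, so tw(G) ≤ 2. Conversely, {1, 2, 3} is a clique of size 3, and the vertices of any clique must share a bag in every tree decomposition; so some bag has ≥ 3 vertices and tw(G) ≥ 2. Hence tw(G) = 2 exactly.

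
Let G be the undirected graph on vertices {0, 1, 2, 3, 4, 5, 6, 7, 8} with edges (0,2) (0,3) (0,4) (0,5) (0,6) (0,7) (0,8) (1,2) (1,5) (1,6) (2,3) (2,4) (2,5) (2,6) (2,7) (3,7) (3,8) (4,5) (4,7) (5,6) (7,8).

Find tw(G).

3

A width-3 tree decomposition is:
Bags: B1 = {0, 2, 4, 7}  B2 = {0, 2, 3, 7}  B3 = {0, 3, 7, 8}  B4 = {0, 2, 4, 5}  B5 = {0, 2, 5, 6}  B6 = {1, 2, 5, 6}
Tree: B1–B2, B2–B3, B1–B4, B4–B5, B5–B6
Every bag has size at most 4, so the width is 4 − 1 = 3 and tw(G) ≤ 3. On the other hand G contains the 4-clique {0, 3, 7, 8}. A clique must lie in a single bag of any decomposition, so no decomposition can have width below 3. Therefore the treewidth is 3.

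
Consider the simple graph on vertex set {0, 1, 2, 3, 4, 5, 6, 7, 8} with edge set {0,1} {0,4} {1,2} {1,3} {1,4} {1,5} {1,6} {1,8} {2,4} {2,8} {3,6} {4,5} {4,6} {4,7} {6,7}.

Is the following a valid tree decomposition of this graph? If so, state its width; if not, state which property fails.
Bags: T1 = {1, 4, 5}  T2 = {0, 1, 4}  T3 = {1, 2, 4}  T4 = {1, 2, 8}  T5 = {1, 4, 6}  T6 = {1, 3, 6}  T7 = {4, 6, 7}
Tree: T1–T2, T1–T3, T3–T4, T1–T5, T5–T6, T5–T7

Vertex coverage: the bags together contain {0, 1, 2, 3, 4, 5, 6, 7, 8}, the full vertex set. Edge coverage: each edge of G has both endpoints in at least one bag. Running intersection: for every vertex, the bags containing it form a connected subtree. All three properties hold, so this is a valid tree decomposition of width max|bag| − 1 = 2, and hence tw(G) ≤ 2.

Yes; width 2.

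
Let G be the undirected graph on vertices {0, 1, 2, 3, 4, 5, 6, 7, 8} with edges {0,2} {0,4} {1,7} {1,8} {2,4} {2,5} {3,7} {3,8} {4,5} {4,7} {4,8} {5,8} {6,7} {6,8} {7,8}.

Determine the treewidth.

A width-2 tree decomposition is:
Bags: B1 = {4, 7, 8}  B2 = {3, 7, 8}  B3 = {6, 7, 8}  B4 = {4, 5, 8}  B5 = {1, 7, 8}  B6 = {2, 4, 5}  B7 = {0, 2, 4}
Tree: B1–B2, B2–B3, B1–B4, B1–B5, B4–B6, B6–B7
The largest bag has 3 vertices, giving width 2; this decomposition certifies tw(G) ≤ 2. On the other hand G contains the 3-clique {0, 2, 4}. A clique must lie in a single bag of any decomposition, so no decomposition can have width below 2. Hence tw(G) = 2 exactly.

2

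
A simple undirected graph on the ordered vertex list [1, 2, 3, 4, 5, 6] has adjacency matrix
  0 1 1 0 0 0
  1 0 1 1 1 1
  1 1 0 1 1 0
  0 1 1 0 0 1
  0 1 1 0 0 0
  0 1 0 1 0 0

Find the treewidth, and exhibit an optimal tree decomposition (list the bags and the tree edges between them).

The largest bag has 3 vertices, giving width 2; this decomposition certifies tw(G) ≤ 2. For the lower bound, the 3 vertices {1, 2, 3} are pairwise adjacent, and any tree decomposition puts a clique entirely inside one bag — forcing width ≥ 2. Therefore the treewidth is 2.

Treewidth 2.
One such decomposition:
Bags: B1 = {2, 3, 4}  B2 = {2, 4, 6}  B3 = {1, 2, 3}  B4 = {2, 3, 5}
Tree: B1–B2, B1–B3, B3–B4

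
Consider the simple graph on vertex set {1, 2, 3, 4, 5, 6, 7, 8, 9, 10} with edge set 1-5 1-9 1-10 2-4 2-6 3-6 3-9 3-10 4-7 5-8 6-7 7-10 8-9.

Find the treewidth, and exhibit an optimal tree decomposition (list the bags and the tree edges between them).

Every bag has size at most 3, so the width is 3 − 1 = 2 and tw(G) ≤ 2. Since 4–2–6–7–4 is a cycle in G, G is not acyclic. Forests are exactly the graphs of treewidth ≤ 1, so tw(G) ≥ 2. The upper and lower bounds meet at 2, so that is the treewidth.

Treewidth 2.
One such decomposition:
Bags: B1 = {2, 4, 7}  B2 = {2, 6, 7}  B3 = {6, 7, 10}  B4 = {3, 6, 10}  B5 = {1, 3, 10}  B6 = {1, 3, 9}  B7 = {1, 5, 9}  B8 = {5, 8, 9}
Tree: B1–B2, B2–B3, B3–B4, B4–B5, B5–B6, B6–B7, B7–B8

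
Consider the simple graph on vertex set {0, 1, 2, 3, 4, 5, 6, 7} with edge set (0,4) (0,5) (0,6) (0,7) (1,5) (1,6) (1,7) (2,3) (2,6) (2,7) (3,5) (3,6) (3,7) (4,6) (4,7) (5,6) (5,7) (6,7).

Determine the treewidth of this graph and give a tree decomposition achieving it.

The largest bag has 4 vertices, giving width 3; this decomposition certifies tw(G) ≤ 3. Conversely, {2, 3, 6, 7} is a clique of size 4, and the vertices of any clique must share a bag in every tree decomposition; so some bag has ≥ 4 vertices and tw(G) ≥ 3. Hence tw(G) = 3 exactly.

Treewidth 3.
One such decomposition:
Bags: B1 = {0, 5, 6, 7}  B2 = {3, 5, 6, 7}  B3 = {0, 4, 6, 7}  B4 = {2, 3, 6, 7}  B5 = {1, 5, 6, 7}
Tree: B1–B2, B1–B3, B2–B4, B2–B5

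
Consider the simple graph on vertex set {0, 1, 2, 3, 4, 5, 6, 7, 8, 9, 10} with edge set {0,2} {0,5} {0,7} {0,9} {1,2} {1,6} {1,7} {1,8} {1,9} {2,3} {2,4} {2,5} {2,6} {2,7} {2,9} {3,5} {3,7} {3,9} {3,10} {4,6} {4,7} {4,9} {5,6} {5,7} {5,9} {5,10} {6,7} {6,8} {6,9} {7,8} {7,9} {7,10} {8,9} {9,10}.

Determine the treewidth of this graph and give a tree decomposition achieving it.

Treewidth 4.
One optimal decomposition is:
Bags: B1 = {0, 2, 5, 7, 9}  B2 = {2, 5, 6, 7, 9}  B3 = {2, 4, 6, 7, 9}  B4 = {2, 3, 5, 7, 9}  B5 = {3, 5, 7, 9, 10}  B6 = {1, 2, 6, 7, 9}  B7 = {1, 6, 7, 8, 9}
Tree: B1–B2, B2–B3, B1–B4, B4–B5, B3–B6, B6–B7

The largest bag has 5 vertices, giving width 4; this decomposition certifies tw(G) ≤ 4. For the lower bound, the 5 vertices {1, 6, 7, 8, 9} are pairwise adjacent, and any tree decomposition puts a clique entirely inside one bag — forcing width ≥ 4. Therefore the treewidth is 4.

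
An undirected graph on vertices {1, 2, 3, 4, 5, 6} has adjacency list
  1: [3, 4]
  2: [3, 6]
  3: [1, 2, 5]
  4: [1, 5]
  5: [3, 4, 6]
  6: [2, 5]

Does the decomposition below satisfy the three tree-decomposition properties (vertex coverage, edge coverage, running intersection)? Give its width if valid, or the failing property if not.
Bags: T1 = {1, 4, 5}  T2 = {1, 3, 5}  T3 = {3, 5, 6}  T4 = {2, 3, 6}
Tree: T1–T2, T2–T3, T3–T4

Vertex coverage: the bags together contain {1, 2, 3, 4, 5, 6}, the full vertex set. Edge coverage: each edge of G has both endpoints in at least one bag. Running intersection: for every vertex, the bags containing it form a connected subtree. All three properties hold, so this is a valid tree decomposition of width max|bag| − 1 = 2, and hence tw(G) ≤ 2.

Yes; width 2.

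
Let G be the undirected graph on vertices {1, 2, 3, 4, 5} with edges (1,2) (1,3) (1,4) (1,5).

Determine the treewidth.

1

A width-1 tree decomposition is:
Bags: B1 = {1, 2}  B2 = {1, 4}  B3 = {1, 3}  B4 = {1, 5}
Tree: B1–B2, B1–B3, B2–B4
The largest bag has 2 vertices, giving width 1; this decomposition certifies tw(G) ≤ 1. Any graph with an edge has treewidth ≥ 1, and G has the edge 2–1. Hence tw(G) = 1 exactly.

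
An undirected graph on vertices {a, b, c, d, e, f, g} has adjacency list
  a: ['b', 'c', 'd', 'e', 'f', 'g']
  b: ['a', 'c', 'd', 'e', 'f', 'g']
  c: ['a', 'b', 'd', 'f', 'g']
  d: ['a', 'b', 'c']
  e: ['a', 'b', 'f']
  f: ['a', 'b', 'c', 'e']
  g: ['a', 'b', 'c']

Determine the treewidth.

A width-3 tree decomposition is:
Bags: B1 = {a, b, c, f}  B2 = {a, b, e, f}  B3 = {a, b, c, d}  B4 = {a, b, c, g}
Tree: B1–B2, B1–B3, B3–B4
Each bag holds 4 vertices, so the decomposition has width 3, which upper-bounds the treewidth. On the other hand G contains the 4-clique {a, b, e, f}. A clique must lie in a single bag of any decomposition, so no decomposition can have width below 3. The upper and lower bounds meet at 3, so that is the treewidth.

3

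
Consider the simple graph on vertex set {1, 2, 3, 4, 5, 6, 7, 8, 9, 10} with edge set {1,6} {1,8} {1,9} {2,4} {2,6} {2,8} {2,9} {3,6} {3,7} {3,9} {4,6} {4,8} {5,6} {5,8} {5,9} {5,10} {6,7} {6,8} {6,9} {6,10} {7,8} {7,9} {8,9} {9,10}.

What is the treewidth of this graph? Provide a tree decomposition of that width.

Treewidth 3.
One such decomposition:
Bags: B1 = {6, 7, 8, 9}  B2 = {3, 6, 7, 9}  B3 = {2, 6, 8, 9}  B4 = {5, 6, 8, 9}  B5 = {5, 6, 9, 10}  B6 = {1, 6, 8, 9}  B7 = {2, 4, 6, 8}
Tree: B1–B2, B1–B3, B3–B4, B4–B5, B4–B6, B3–B7

The largest bag has 4 vertices, giving width 3; this decomposition certifies tw(G) ≤ 3. On the other hand G contains the 4-clique {1, 6, 8, 9}. A clique must lie in a single bag of any decomposition, so no decomposition can have width below 3. Therefore the treewidth is 3.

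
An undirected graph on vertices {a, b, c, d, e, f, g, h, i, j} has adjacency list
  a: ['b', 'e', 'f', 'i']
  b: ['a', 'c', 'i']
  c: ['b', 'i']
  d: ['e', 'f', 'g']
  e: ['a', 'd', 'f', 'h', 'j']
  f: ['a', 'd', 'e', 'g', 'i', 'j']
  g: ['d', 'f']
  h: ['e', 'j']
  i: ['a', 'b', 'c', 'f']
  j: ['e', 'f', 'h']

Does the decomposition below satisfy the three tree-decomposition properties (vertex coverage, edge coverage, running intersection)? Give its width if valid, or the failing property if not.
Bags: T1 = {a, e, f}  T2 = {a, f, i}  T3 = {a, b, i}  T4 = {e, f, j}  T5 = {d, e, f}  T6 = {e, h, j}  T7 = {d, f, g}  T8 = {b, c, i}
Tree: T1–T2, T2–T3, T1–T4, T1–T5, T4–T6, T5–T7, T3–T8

Yes; width 2.

Every vertex of G appears in some bag (union = {a, b, c, d, e, f, g, h, i, j}); every edge is covered by a bag; and for each vertex v the set of bags containing v is connected in the bag tree. The decomposition is therefore valid. The largest bag has 3 vertices, so the width is 2.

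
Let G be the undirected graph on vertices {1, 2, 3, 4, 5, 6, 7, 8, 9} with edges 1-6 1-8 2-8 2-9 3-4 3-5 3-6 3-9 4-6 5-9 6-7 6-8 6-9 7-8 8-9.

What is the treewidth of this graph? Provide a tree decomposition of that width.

Treewidth 2.
One optimal decomposition is:
Bags: B1 = {3, 5, 9}  B2 = {3, 6, 9}  B3 = {6, 8, 9}  B4 = {6, 7, 8}  B5 = {2, 8, 9}  B6 = {3, 4, 6}  B7 = {1, 6, 8}
Tree: B1–B2, B2–B3, B3–B4, B3–B5, B2–B6, B3–B7

Each bag holds 3 vertices, so the decomposition has width 2, which upper-bounds the treewidth. On the other hand G contains the 3-clique {2, 8, 9}. A clique must lie in a single bag of any decomposition, so no decomposition can have width below 2. Therefore the treewidth is 2.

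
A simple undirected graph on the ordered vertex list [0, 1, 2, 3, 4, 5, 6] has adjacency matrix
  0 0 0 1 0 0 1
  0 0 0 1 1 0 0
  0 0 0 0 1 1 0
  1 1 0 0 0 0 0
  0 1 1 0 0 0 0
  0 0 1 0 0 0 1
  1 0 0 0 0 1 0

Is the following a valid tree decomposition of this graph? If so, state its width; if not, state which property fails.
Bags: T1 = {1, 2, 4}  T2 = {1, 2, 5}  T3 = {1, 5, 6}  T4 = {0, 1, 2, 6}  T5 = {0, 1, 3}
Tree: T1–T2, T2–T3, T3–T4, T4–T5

A tree decomposition must satisfy three properties: every vertex lies in some bag; for every edge, both endpoints lie together in some bag; and for every vertex, the bags containing it form a connected subtree. Here bags containing vertex 2 are not connected in the tree, so the decomposition is invalid.

No — bags containing vertex 2 are not connected in the tree.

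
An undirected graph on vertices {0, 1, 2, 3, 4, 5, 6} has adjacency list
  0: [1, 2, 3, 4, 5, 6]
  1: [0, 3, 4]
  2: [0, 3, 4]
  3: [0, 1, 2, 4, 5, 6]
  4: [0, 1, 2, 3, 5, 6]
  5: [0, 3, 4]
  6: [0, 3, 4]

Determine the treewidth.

3

A width-3 tree decomposition is:
Bags: B1 = {0, 2, 3, 4}  B2 = {0, 3, 4, 5}  B3 = {0, 1, 3, 4}  B4 = {0, 3, 4, 6}
Tree: B1–B2, B1–B3, B3–B4
The largest bag has 4 vertices, giving width 3; this decomposition certifies tw(G) ≤ 3. On the other hand G contains the 4-clique {0, 1, 3, 4}. A clique must lie in a single bag of any decomposition, so no decomposition can have width below 3. Hence tw(G) = 3 exactly.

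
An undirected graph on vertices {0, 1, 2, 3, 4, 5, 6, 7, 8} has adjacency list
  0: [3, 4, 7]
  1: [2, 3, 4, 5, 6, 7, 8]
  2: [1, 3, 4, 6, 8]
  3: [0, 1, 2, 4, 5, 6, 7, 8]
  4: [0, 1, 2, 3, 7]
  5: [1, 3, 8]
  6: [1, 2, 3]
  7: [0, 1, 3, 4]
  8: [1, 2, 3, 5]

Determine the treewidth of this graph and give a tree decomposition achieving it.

Each bag holds 4 vertices, so the decomposition has width 3, which upper-bounds the treewidth. For the lower bound, the 4 vertices {0, 3, 4, 7} are pairwise adjacent, and any tree decomposition puts a clique entirely inside one bag — forcing width ≥ 3. Combining the bounds, tw(G) = 3.

Treewidth 3.
One such decomposition:
Bags: B1 = {1, 2, 3, 4}  B2 = {1, 2, 3, 8}  B3 = {1, 3, 4, 7}  B4 = {1, 3, 5, 8}  B5 = {1, 2, 3, 6}  B6 = {0, 3, 4, 7}
Tree: B1–B2, B1–B3, B2–B4, B1–B5, B3–B6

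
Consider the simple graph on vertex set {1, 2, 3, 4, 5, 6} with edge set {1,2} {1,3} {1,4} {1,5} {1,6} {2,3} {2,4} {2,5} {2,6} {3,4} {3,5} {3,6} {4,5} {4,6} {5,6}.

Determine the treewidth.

A width-5 tree decomposition is:
Bags: B1 = {1, 2, 3, 4, 5, 6}
Tree: (single bag)
With just one bag of size 6, the width is 6 − 1 = 5, so tw(G) ≤ 5. For the lower bound, the 6 vertices {1, 2, 3, 4, 5, 6} are pairwise adjacent, and any tree decomposition puts a clique entirely inside one bag — forcing width ≥ 5. Hence tw(G) = 5 exactly.

5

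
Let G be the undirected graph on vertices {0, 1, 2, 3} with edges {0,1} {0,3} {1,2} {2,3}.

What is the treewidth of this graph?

2

A width-2 tree decomposition is:
Bags: B1 = {0, 1, 2}  B2 = {0, 2, 3}
Tree: B1–B2
Every bag has size at most 3, so the width is 3 − 1 = 2 and tw(G) ≤ 2. The edges 0–1–2–3–0 form a cycle, so G is not a tree and its treewidth is at least 2. Combining the bounds, tw(G) = 2.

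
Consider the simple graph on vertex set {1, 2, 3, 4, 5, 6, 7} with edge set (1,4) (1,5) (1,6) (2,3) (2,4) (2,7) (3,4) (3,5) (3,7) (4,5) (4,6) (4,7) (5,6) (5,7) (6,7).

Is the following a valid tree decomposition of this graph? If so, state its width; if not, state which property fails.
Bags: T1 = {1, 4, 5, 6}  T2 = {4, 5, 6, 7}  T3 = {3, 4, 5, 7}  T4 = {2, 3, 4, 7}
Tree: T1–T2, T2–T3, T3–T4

Yes; width 3.

Checking the three conditions: (i) the bags cover all of {1, 2, 3, 4, 5, 6, 7}; (ii) for each edge, some bag contains both endpoints; (iii) the bags containing any fixed vertex form a subtree. All hold, so the decomposition is valid with width 4 − 1 = 3.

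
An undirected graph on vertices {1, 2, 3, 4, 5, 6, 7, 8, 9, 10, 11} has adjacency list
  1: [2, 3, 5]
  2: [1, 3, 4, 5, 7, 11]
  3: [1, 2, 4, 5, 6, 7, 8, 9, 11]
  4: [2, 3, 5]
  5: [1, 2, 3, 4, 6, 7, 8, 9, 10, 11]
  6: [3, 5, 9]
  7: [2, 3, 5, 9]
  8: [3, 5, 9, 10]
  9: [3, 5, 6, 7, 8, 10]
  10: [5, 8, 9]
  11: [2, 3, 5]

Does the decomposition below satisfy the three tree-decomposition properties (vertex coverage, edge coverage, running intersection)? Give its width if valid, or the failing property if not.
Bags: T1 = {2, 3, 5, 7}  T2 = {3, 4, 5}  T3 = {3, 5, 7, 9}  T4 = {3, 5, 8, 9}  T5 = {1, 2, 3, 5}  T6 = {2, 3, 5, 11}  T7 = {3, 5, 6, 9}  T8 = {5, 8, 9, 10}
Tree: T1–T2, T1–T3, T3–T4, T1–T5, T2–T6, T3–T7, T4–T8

A tree decomposition must satisfy three properties: every vertex lies in some bag; for every edge, both endpoints lie together in some bag; and for every vertex, the bags containing it form a connected subtree. Here edge (2,4) lies in no bag, so the decomposition is invalid.

No — edge (2,4) lies in no bag.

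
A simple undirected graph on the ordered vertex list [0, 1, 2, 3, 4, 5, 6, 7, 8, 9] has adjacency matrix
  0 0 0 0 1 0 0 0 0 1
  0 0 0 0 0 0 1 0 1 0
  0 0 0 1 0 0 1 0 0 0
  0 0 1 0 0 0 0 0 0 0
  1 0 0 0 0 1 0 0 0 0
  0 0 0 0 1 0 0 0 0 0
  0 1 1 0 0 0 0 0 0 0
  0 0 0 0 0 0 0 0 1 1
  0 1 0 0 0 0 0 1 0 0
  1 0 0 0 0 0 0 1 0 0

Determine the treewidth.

A width-1 tree decomposition is:
Bags: B1 = {2, 3}  B2 = {2, 6}  B3 = {1, 6}  B4 = {1, 8}  B5 = {7, 8}  B6 = {7, 9}  B7 = {0, 9}  B8 = {0, 4}  B9 = {4, 5}
Tree: B1–B2, B2–B3, B3–B4, B4–B5, B5–B6, B6–B7, B7–B8, B8–B9
The largest bag has 2 vertices, giving width 1; this decomposition certifies tw(G) ≤ 1. Since G has at least one edge (e.g. 3–2), it is not an edgeless graph, so tw(G) ≥ 1. The upper and lower bounds meet at 1, so that is the treewidth.

1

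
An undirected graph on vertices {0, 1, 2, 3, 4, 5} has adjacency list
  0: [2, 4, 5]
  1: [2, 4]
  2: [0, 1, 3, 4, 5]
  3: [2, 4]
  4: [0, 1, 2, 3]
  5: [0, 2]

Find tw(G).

2

A width-2 tree decomposition is:
Bags: B1 = {0, 2, 4}  B2 = {0, 2, 5}  B3 = {1, 2, 4}  B4 = {2, 3, 4}
Tree: B1–B2, B1–B3, B1–B4
The largest bag has 3 vertices, giving width 2; this decomposition certifies tw(G) ≤ 2. On the other hand G contains the 3-clique {0, 2, 4}. A clique must lie in a single bag of any decomposition, so no decomposition can have width below 2. The upper and lower bounds meet at 2, so that is the treewidth.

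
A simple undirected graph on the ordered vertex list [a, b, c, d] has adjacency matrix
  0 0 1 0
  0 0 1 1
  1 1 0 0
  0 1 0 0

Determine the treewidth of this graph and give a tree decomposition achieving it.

Treewidth 1.
Bags: B1 = {b, d}  B2 = {b, c}  B3 = {a, c}
Tree: B1–B2, B2–B3

The largest bag has 2 vertices, giving width 1; this decomposition certifies tw(G) ≤ 1. Any graph with an edge has treewidth ≥ 1, and G has the edge d–b. Therefore the treewidth is 1.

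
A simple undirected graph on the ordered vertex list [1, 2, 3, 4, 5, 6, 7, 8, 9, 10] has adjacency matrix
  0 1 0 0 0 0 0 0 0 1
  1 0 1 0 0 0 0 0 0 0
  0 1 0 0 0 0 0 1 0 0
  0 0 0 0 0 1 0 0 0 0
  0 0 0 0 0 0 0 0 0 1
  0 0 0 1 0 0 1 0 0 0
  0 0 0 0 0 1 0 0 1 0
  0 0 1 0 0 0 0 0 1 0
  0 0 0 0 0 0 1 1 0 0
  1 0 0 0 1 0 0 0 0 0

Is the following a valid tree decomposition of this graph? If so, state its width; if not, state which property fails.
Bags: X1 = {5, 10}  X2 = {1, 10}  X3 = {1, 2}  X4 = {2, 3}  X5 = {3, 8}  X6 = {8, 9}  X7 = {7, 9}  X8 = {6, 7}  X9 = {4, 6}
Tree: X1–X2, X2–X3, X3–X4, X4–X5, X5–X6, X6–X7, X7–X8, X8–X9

Every vertex of G appears in some bag (union = {1, 2, 3, 4, 5, 6, 7, 8, 9, 10}); every edge is covered by a bag; and for each vertex v the set of bags containing v is connected in the bag tree. The decomposition is therefore valid. The largest bag has 2 vertices, so the width is 1.

Yes; width 1.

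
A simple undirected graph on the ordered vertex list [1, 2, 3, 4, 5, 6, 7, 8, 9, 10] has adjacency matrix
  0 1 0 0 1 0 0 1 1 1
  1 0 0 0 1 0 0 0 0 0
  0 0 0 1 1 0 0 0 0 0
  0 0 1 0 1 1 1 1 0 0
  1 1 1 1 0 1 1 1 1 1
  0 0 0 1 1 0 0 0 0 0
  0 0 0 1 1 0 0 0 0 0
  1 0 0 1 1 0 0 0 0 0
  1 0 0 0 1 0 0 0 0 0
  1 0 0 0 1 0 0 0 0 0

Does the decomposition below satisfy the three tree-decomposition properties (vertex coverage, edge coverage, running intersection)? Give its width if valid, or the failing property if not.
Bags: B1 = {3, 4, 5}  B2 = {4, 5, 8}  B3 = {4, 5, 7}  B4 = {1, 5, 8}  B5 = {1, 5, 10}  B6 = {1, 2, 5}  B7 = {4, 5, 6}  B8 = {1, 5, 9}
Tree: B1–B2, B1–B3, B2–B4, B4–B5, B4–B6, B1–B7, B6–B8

Yes; width 2.

Every vertex of G appears in some bag (union = {1, 2, 3, 4, 5, 6, 7, 8, 9, 10}); every edge is covered by a bag; and for each vertex v the set of bags containing v is connected in the bag tree. The decomposition is therefore valid. The largest bag has 3 vertices, so the width is 2.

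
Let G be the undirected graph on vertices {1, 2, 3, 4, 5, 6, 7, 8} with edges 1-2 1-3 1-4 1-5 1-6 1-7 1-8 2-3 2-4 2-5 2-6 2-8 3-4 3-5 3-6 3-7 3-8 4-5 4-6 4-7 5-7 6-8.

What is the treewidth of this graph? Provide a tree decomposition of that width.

Every bag has size at most 5, so the width is 5 − 1 = 4 and tw(G) ≤ 4. For the lower bound, the 5 vertices {1, 2, 3, 6, 8} are pairwise adjacent, and any tree decomposition puts a clique entirely inside one bag — forcing width ≥ 4. Hence tw(G) = 4 exactly.

Treewidth 4.
One such decomposition:
Bags: B1 = {1, 2, 3, 4, 6}  B2 = {1, 2, 3, 4, 5}  B3 = {1, 3, 4, 5, 7}  B4 = {1, 2, 3, 6, 8}
Tree: B1–B2, B2–B3, B1–B4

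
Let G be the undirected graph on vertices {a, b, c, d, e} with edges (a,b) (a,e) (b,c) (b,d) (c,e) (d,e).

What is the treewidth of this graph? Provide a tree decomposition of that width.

Every bag has size at most 3, so the width is 3 − 1 = 2 and tw(G) ≤ 2. For the lower bound, G contains the cycle b–d–e–c–b, so G is not a forest; only forests have treewidth ≤ 1, hence tw(G) ≥ 2. Therefore the treewidth is 2.

Treewidth 2.
One optimal decomposition is:
Bags: B1 = {b, d, e}  B2 = {b, c, e}  B3 = {a, b, e}
Tree: B1–B2, B2–B3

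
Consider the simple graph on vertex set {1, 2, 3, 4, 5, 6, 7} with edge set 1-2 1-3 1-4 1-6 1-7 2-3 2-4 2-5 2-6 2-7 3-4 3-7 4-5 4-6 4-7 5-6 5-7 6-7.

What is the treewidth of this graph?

A width-4 tree decomposition is:
Bags: B1 = {1, 2, 3, 4, 7}  B2 = {1, 2, 4, 6, 7}  B3 = {2, 4, 5, 6, 7}
Tree: B1–B2, B2–B3
Every bag has size at most 5, so the width is 5 − 1 = 4 and tw(G) ≤ 4. For the lower bound, the 5 vertices {1, 2, 3, 4, 7} are pairwise adjacent, and any tree decomposition puts a clique entirely inside one bag — forcing width ≥ 4. Therefore the treewidth is 4.

4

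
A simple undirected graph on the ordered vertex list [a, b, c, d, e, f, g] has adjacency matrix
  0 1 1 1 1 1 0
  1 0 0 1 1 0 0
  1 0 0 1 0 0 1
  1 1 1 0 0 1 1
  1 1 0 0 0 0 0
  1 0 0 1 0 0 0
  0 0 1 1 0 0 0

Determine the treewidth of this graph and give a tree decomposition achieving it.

Treewidth 2.
One optimal decomposition is:
Bags: B1 = {a, d, f}  B2 = {a, c, d}  B3 = {c, d, g}  B4 = {a, b, d}  B5 = {a, b, e}
Tree: B1–B2, B2–B3, B1–B4, B4–B5

Every bag has size at most 3, so the width is 3 − 1 = 2 and tw(G) ≤ 2. Conversely, {c, d, g} is a clique of size 3, and the vertices of any clique must share a bag in every tree decomposition; so some bag has ≥ 3 vertices and tw(G) ≥ 2. The upper and lower bounds meet at 2, so that is the treewidth.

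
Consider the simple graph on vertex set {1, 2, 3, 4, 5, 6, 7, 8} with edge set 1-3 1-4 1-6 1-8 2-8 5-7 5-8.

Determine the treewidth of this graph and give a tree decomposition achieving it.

The largest bag has 2 vertices, giving width 1; this decomposition certifies tw(G) ≤ 1. Any graph with an edge has treewidth ≥ 1, and G has the edge 1–3. Therefore the treewidth is 1.

Treewidth 1.
One such decomposition:
Bags: B1 = {1, 3}  B2 = {1, 4}  B3 = {1, 8}  B4 = {2, 8}  B5 = {1, 6}  B6 = {5, 8}  B7 = {5, 7}
Tree: B1–B2, B2–B3, B3–B4, B2–B5, B4–B6, B6–B7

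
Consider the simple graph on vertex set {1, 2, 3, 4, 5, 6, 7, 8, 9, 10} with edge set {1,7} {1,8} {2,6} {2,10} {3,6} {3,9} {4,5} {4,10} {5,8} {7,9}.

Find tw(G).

A width-2 tree decomposition is:
Bags: B1 = {4, 5, 8}  B2 = {1, 4, 8}  B3 = {1, 4, 7}  B4 = {4, 7, 9}  B5 = {3, 4, 9}  B6 = {3, 4, 6}  B7 = {2, 4, 6}  B8 = {2, 4, 10}
Tree: B1–B2, B2–B3, B3–B4, B4–B5, B5–B6, B6–B7, B7–B8
Each bag holds 3 vertices, so the decomposition has width 2, which upper-bounds the treewidth. The edges 4–5–8–1–7–9–3–6–2–10–4 form a cycle, so G is not a tree and its treewidth is at least 2. The upper and lower bounds meet at 2, so that is the treewidth.

2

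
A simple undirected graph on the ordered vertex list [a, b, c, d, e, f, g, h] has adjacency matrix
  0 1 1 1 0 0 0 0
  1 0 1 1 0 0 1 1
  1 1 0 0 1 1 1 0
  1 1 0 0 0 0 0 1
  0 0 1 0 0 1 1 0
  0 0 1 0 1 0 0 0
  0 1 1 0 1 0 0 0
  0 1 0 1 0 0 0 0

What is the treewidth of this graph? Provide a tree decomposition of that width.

Treewidth 2.
Bags: B1 = {c, e, g}  B2 = {b, c, g}  B3 = {a, b, c}  B4 = {c, e, f}  B5 = {a, b, d}  B6 = {b, d, h}
Tree: B1–B2, B2–B3, B1–B4, B3–B5, B5–B6

Each bag holds 3 vertices, so the decomposition has width 2, which upper-bounds the treewidth. Conversely, {c, e, g} is a clique of size 3, and the vertices of any clique must share a bag in every tree decomposition; so some bag has ≥ 3 vertices and tw(G) ≥ 2. Combining the bounds, tw(G) = 2.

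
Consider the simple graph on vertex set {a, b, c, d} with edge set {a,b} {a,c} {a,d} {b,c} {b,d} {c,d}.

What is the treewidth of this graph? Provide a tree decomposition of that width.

Treewidth 3.
Bags: B1 = {a, b, c, d}
Tree: (single bag)

With just one bag of size 4, the width is 4 − 1 = 3, so tw(G) ≤ 3. On the other hand G contains the 4-clique {a, b, c, d}. A clique must lie in a single bag of any decomposition, so no decomposition can have width below 3. Combining the bounds, tw(G) = 3.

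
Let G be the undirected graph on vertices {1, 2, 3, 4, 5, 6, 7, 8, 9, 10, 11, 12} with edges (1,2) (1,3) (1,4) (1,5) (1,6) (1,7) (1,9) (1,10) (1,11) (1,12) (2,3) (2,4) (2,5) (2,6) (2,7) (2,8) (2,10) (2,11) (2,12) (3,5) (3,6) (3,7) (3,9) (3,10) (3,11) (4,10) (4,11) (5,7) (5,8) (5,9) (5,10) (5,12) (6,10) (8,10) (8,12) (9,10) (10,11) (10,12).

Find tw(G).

A width-4 tree decomposition is:
Bags: B1 = {1, 2, 4, 10, 11}  B2 = {1, 2, 3, 10, 11}  B3 = {1, 2, 3, 5, 10}  B4 = {1, 2, 5, 10, 12}  B5 = {1, 2, 3, 5, 7}  B6 = {1, 3, 5, 9, 10}  B7 = {1, 2, 3, 6, 10}  B8 = {2, 5, 8, 10, 12}
Tree: B1–B2, B2–B3, B3–B4, B3–B5, B3–B6, B2–B7, B4–B8
Every bag has size at most 5, so the width is 5 − 1 = 4 and tw(G) ≤ 4. For the lower bound, the 5 vertices {2, 5, 8, 10, 12} are pairwise adjacent, and any tree decomposition puts a clique entirely inside one bag — forcing width ≥ 4. The upper and lower bounds meet at 4, so that is the treewidth.

4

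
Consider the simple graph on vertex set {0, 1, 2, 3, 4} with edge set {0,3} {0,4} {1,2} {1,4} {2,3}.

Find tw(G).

2

A width-2 tree decomposition is:
Bags: B1 = {0, 1, 4}  B2 = {0, 1, 3}  B3 = {1, 2, 3}
Tree: B1–B2, B2–B3
Each bag holds 3 vertices, so the decomposition has width 2, which upper-bounds the treewidth. Since 1–4–0–3–2–1 is a cycle in G, G is not acyclic. Forests are exactly the graphs of treewidth ≤ 1, so tw(G) ≥ 2. Combining the bounds, tw(G) = 2.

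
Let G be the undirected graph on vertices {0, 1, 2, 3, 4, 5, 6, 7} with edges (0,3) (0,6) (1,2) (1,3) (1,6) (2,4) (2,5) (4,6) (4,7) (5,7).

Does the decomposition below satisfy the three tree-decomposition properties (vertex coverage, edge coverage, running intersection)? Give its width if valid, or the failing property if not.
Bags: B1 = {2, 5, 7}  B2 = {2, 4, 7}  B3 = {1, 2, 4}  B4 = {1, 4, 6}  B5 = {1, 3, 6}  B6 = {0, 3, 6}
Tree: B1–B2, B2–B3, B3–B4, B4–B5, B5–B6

Vertex coverage: the bags together contain {0, 1, 2, 3, 4, 5, 6, 7}, the full vertex set. Edge coverage: each edge of G has both endpoints in at least one bag. Running intersection: for every vertex, the bags containing it form a connected subtree. All three properties hold, so this is a valid tree decomposition of width max|bag| − 1 = 2, and hence tw(G) ≤ 2.

Yes; width 2.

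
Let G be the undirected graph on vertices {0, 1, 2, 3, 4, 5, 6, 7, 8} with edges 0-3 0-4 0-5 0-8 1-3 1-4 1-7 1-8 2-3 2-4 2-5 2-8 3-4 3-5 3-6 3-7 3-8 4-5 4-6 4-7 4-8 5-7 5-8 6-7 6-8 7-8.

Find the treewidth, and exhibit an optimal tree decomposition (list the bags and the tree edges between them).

Treewidth 4.
One optimal decomposition is:
Bags: B1 = {3, 4, 5, 7, 8}  B2 = {2, 3, 4, 5, 8}  B3 = {0, 3, 4, 5, 8}  B4 = {3, 4, 6, 7, 8}  B5 = {1, 3, 4, 7, 8}
Tree: B1–B2, B2–B3, B1–B4, B1–B5

Every bag has size at most 5, so the width is 5 − 1 = 4 and tw(G) ≤ 4. For the lower bound, the 5 vertices {1, 3, 4, 7, 8} are pairwise adjacent, and any tree decomposition puts a clique entirely inside one bag — forcing width ≥ 4. Therefore the treewidth is 4.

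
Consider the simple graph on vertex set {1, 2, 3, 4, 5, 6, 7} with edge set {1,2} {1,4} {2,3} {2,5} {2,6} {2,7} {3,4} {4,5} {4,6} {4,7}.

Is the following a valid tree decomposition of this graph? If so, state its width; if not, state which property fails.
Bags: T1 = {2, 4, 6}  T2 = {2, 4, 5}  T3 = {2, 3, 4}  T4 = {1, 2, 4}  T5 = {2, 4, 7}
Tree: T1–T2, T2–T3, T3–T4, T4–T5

Vertex coverage: the bags together contain {1, 2, 3, 4, 5, 6, 7}, the full vertex set. Edge coverage: each edge of G has both endpoints in at least one bag. Running intersection: for every vertex, the bags containing it form a connected subtree. All three properties hold, so this is a valid tree decomposition of width max|bag| − 1 = 2, and hence tw(G) ≤ 2.

Yes; width 2.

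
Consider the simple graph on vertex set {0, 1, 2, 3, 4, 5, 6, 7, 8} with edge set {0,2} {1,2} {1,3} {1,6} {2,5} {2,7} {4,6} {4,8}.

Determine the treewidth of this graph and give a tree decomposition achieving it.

The largest bag has 2 vertices, giving width 1; this decomposition certifies tw(G) ≤ 1. Since G has at least one edge (e.g. 4–6), it is not an edgeless graph, so tw(G) ≥ 1. Combining the bounds, tw(G) = 1.

Treewidth 1.
One such decomposition:
Bags: B1 = {4, 6}  B2 = {1, 6}  B3 = {1, 2}  B4 = {4, 8}  B5 = {2, 7}  B6 = {0, 2}  B7 = {1, 3}  B8 = {2, 5}
Tree: B1–B2, B2–B3, B1–B4, B3–B5, B3–B6, B2–B7, B5–B8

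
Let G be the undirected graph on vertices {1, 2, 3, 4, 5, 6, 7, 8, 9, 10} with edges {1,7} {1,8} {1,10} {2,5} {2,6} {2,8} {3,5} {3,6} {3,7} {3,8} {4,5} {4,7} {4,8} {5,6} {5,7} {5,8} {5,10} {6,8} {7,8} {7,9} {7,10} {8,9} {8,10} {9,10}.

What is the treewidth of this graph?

3

A width-3 tree decomposition is:
Bags: B1 = {1, 7, 8, 10}  B2 = {7, 8, 9, 10}  B3 = {5, 7, 8, 10}  B4 = {3, 5, 7, 8}  B5 = {3, 5, 6, 8}  B6 = {4, 5, 7, 8}  B7 = {2, 5, 6, 8}
Tree: B1–B2, B1–B3, B3–B4, B4–B5, B4–B6, B5–B7
The largest bag has 4 vertices, giving width 3; this decomposition certifies tw(G) ≤ 3. Conversely, {1, 7, 8, 10} is a clique of size 4, and the vertices of any clique must share a bag in every tree decomposition; so some bag has ≥ 4 vertices and tw(G) ≥ 3. Therefore the treewidth is 3.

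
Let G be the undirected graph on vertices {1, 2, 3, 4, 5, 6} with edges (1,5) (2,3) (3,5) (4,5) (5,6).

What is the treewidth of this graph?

A width-1 tree decomposition is:
Bags: B1 = {1, 5}  B2 = {3, 5}  B3 = {2, 3}  B4 = {5, 6}  B5 = {4, 5}
Tree: B1–B2, B2–B3, B2–B4, B2–B5
The largest bag has 2 vertices, giving width 1; this decomposition certifies tw(G) ≤ 1. G has an edge, so its treewidth is at least 1. Hence tw(G) = 1 exactly.

1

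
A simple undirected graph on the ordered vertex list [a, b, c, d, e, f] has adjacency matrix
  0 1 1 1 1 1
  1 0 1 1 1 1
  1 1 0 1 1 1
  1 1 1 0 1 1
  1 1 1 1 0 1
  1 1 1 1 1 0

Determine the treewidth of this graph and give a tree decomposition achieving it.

A single bag containing all 6 vertices is trivially a valid decomposition of width 5. Conversely, {a, b, c, d, e, f} is a clique of size 6, and the vertices of any clique must share a bag in every tree decomposition; so some bag has ≥ 6 vertices and tw(G) ≥ 5. Hence tw(G) = 5 exactly.

Treewidth 5.
Bags: B1 = {a, b, c, d, e, f}
Tree: (single bag)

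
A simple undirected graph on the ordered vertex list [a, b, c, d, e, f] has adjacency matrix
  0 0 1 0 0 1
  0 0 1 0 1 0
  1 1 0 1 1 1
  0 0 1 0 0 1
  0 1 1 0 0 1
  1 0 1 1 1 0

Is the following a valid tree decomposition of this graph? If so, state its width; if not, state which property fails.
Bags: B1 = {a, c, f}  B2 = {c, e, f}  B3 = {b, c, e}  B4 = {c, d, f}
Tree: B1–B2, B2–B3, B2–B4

Yes; width 2.

Vertex coverage: the bags together contain {a, b, c, d, e, f}, the full vertex set. Edge coverage: each edge of G has both endpoints in at least one bag. Running intersection: for every vertex, the bags containing it form a connected subtree. All three properties hold, so this is a valid tree decomposition of width max|bag| − 1 = 2, and hence tw(G) ≤ 2.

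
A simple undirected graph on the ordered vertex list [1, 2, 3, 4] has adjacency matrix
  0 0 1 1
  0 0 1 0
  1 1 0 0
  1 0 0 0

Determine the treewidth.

A width-1 tree decomposition is:
Bags: B1 = {1, 4}  B2 = {1, 3}  B3 = {2, 3}
Tree: B1–B2, B2–B3
Each bag holds 2 vertices, so the decomposition has width 1, which upper-bounds the treewidth. G has an edge, so its treewidth is at least 1. Hence tw(G) = 1 exactly.

1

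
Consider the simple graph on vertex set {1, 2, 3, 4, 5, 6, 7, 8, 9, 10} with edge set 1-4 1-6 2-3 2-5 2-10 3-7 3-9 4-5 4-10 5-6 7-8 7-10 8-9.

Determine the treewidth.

2

A width-2 tree decomposition is:
Bags: B1 = {1, 5, 6}  B2 = {1, 4, 5}  B3 = {2, 4, 5}  B4 = {2, 4, 10}  B5 = {2, 3, 10}  B6 = {3, 7, 10}  B7 = {3, 7, 9}  B8 = {7, 8, 9}
Tree: B1–B2, B2–B3, B3–B4, B4–B5, B5–B6, B6–B7, B7–B8
Every bag has size at most 3, so the width is 3 − 1 = 2 and tw(G) ≤ 2. Since 6–1–4–5–6 is a cycle in G, G is not acyclic. Forests are exactly the graphs of treewidth ≤ 1, so tw(G) ≥ 2. Combining the bounds, tw(G) = 2.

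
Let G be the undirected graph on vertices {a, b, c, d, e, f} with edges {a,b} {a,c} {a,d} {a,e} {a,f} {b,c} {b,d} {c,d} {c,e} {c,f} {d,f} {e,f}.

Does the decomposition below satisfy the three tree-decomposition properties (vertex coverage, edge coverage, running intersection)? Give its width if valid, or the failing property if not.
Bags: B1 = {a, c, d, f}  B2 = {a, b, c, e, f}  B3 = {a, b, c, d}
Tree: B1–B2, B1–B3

No — bags containing vertex b are not connected in the tree.

A tree decomposition must satisfy three properties: every vertex lies in some bag; for every edge, both endpoints lie together in some bag; and for every vertex, the bags containing it form a connected subtree. Here bags containing vertex b are not connected in the tree, so the decomposition is invalid.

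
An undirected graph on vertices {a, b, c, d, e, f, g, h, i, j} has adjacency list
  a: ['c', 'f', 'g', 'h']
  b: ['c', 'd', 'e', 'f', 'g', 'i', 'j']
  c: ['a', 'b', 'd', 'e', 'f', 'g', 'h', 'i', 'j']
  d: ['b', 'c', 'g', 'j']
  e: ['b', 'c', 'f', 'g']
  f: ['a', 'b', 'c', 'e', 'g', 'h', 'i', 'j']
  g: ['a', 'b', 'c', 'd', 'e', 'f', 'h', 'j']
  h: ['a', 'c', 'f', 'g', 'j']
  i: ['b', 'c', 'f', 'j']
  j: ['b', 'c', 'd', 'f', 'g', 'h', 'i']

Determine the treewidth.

A width-4 tree decomposition is:
Bags: B1 = {a, c, f, g, h}  B2 = {c, f, g, h, j}  B3 = {b, c, f, g, j}  B4 = {b, c, f, i, j}  B5 = {b, c, d, g, j}  B6 = {b, c, e, f, g}
Tree: B1–B2, B2–B3, B3–B4, B3–B5, B3–B6
Each bag holds 5 vertices, so the decomposition has width 4, which upper-bounds the treewidth. On the other hand G contains the 5-clique {b, c, d, g, j}. A clique must lie in a single bag of any decomposition, so no decomposition can have width below 4. Therefore the treewidth is 4.

4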